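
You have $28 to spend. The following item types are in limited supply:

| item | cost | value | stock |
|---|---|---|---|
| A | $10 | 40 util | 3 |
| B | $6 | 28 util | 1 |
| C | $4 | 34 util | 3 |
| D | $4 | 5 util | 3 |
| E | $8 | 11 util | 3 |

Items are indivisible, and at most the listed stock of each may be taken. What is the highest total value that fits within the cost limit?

170 util

Best selections within cost 28 and stock limits:
- 1×A + 1×B + 3×C: cost 28, value 170
- 2×A + 2×C: cost 28, value 148
- 1×A + 3×C + 1×D: cost 26, value 147
Best: 170 util.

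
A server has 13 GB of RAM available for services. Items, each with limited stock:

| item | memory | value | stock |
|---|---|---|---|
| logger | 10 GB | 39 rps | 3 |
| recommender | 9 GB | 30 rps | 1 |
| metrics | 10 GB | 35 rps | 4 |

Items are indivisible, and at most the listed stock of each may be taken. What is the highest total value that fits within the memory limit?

Best selections within memory 13 and stock limits:
- 1×logger: memory 10, value 39
- 1×metrics: memory 10, value 35
- 1×recommender: memory 9, value 30
Best: 39 rps.

39 rps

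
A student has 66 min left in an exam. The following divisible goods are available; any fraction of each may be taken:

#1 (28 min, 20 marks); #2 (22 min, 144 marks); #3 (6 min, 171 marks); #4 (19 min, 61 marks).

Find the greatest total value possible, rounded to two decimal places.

Take in order of value per unit:
- #3 (171/6 per unit): all 6 → value 171, running total 171.00
- #2 (144/22 per unit): all 22 → value 144, running total 315.00
- #4 (61/19 per unit): all 19 → value 61, running total 376.00
- #1 (20/28 per unit): 19 of 28 → value 19×20/28 = 13.5714, running total 389.57
Total 389.57.

389.57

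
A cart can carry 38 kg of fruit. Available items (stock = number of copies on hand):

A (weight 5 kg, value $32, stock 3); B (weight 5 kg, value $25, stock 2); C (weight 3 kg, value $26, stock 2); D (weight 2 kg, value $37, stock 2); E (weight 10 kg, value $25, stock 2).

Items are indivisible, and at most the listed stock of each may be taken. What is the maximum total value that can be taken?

$272

Top feasible selections:
- 3×A + 2×B + 2×C + 2×D: weight 35, value 272
- 3×A + 1×B + 2×C + 2×D: weight 30, value 247
Best: $272.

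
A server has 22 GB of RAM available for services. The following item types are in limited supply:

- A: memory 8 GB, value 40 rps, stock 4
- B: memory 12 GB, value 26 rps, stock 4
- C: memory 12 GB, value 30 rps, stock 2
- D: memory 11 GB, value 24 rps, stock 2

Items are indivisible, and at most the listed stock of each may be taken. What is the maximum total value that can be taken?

Top feasible selections:
- 2×A: memory 16, value 80
- 1×A + 1×C: memory 20, value 70
Best: 80 rps.

80 rps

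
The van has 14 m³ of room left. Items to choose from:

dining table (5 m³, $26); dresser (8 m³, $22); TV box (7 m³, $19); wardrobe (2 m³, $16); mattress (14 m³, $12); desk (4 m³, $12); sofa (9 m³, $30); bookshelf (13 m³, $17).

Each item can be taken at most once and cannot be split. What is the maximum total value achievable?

$61

Check high-value combinations within 14 m³:
- dining table+TV box+wardrobe: volume 5+7+2=14, value 26+19+16=61
- dining table+sofa: volume 5+9=14, value 26+30=56
- dining table+wardrobe+desk: volume 5+2+4=11, value 26+16+12=54
- dresser+wardrobe+desk: volume 8+2+4=14, value 22+16+12=50
- dining table+dresser: volume 5+8=13, value 26+22=48
Best: $61.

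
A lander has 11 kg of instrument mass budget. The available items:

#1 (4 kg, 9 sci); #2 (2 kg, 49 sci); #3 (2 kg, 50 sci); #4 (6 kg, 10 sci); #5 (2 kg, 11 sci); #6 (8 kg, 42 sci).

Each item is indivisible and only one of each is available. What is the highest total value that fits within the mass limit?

119 sci

Check high-value combinations within 11 kg:
- #1+#2+#3+#5: mass 4+2+2+2=10, value 9+49+50+11=119
- #2+#3+#5: mass 2+2+2=6, value 49+50+11=110
- #2+#3+#4: mass 2+2+6=10, value 49+50+10=109
- #1+#2+#3: mass 4+2+2=8, value 9+49+50=108
- #2+#3: mass 2+2=4, value 49+50=99
Best: 119 sci.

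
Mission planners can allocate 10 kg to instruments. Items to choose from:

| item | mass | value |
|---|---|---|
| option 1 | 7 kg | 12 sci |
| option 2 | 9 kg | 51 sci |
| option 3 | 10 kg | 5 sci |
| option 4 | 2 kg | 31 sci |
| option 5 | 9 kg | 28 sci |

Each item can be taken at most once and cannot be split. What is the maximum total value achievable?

This is a 0/1 knapsack; check combinations near the capacity.
- option 2: mass 9, value 51
- option 1+option 4: mass 7+2=9, value 12+31=43
- option 4: mass 2, value 31
Best: 51 sci.

51 sci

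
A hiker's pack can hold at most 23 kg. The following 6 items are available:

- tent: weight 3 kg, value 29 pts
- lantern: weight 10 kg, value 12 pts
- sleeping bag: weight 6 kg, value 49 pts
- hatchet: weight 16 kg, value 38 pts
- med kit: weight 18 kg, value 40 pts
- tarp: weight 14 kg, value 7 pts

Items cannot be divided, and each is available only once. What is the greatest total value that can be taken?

90 pts

Check high-value combinations within 23 kg:
- tent+lantern+sleeping bag: weight 3+10+6=19, value 29+12+49=90
- sleeping bag+hatchet: weight 6+16=22, value 49+38=87
- tent+sleeping bag+tarp: weight 3+6+14=23, value 29+49+7=85
Best: 90 pts.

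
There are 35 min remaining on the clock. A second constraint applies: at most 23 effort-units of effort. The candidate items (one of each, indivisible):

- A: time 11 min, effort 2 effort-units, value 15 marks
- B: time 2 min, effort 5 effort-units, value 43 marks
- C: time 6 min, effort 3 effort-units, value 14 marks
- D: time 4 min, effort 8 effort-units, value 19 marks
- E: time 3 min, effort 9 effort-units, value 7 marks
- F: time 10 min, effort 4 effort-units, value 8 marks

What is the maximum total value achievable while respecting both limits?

Feasible sets respecting both limits:
- A+B+C+D+F: time 33, effort 22, value 99
- A+B+C+D: time 23, effort 18, value 91
- A+B+C+E+F: time 32, effort 23, value 87
- A+B+D+F: time 27, effort 19, value 85
Best: 99 marks.

99 marks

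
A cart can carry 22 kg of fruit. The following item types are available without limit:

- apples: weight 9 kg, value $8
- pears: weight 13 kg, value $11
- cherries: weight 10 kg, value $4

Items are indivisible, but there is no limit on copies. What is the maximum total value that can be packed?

$19

Best value-per-unit is apples at 8/9; filling with it alone gives 2×8 = 16.
Optimal mix: 1×apples + 1×pears → weight 22, value 19.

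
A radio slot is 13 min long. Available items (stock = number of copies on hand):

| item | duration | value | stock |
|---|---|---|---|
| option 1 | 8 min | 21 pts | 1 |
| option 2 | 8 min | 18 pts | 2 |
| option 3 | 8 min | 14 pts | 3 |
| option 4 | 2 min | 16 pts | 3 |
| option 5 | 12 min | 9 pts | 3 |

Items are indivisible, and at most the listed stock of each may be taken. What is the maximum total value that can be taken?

Top feasible selections:
- 1×option 1 + 2×option 4: duration 12, value 53
- 1×option 2 + 2×option 4: duration 12, value 50
- 3×option 4: duration 6, value 48
Best: 53 pts.

53 pts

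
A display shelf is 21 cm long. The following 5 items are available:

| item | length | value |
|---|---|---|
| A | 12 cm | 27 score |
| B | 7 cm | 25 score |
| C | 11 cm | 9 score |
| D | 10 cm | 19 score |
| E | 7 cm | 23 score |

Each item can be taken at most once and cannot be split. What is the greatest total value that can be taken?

52 score

Check high-value combinations within 21 cm:
- A+B: length 12+7=19, value 27+25=52
- A+E: length 12+7=19, value 27+23=50
- B+E: length 7+7=14, value 25+23=48
- B+D: length 7+10=17, value 25+19=44
Best: 52 score.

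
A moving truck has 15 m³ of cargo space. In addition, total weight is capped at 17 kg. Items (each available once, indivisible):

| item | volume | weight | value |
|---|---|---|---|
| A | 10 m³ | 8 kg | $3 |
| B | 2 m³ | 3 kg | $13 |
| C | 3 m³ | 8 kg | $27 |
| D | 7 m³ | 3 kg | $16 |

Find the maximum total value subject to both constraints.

$56

Feasible sets respecting both limits:
- B+C+D: volume 12, weight 14, value 56
- C+D: volume 10, weight 11, value 43
- B+C: volume 5, weight 11, value 40
- A+C: volume 13, weight 16, value 30
Best: $56.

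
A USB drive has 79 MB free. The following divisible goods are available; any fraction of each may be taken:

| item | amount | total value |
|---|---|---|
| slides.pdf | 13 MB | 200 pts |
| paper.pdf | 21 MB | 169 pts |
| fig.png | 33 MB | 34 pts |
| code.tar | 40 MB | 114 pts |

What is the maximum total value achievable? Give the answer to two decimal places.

488.15

Take in order of value per unit:
- slides.pdf (200/13 per unit): all 13 → value 200, running total 200.00
- paper.pdf (169/21 per unit): all 21 → value 169, running total 369.00
- code.tar (114/40 per unit): all 40 → value 114, running total 483.00
- fig.png (34/33 per unit): 5 of 33 → value 5×34/33 = 5.1515, running total 488.15
Total 488.15.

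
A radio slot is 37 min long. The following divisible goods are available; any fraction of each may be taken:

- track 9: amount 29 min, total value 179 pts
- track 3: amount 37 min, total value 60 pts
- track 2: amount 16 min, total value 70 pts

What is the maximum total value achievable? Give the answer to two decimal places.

214.00

Take in order of value per unit:
- track 9 (179/29 per unit): all 29 → value 179, running total 179.00
- track 2 (70/16 per unit): 8 of 16 → value 8×70/16 = 35.0000, running total 214.00
Total 214.00.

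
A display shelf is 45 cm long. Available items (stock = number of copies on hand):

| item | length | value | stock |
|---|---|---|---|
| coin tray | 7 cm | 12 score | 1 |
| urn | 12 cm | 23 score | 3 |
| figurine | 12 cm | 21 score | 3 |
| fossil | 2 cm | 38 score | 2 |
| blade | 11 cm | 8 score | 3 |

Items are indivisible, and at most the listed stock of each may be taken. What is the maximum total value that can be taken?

145 score

Best selections within length 45 and stock limits:
- 3×urn + 2×fossil: length 40, value 145
- 2×urn + 1×figurine + 2×fossil: length 40, value 143
- 1×urn + 2×figurine + 2×fossil: length 40, value 141
Best: 145 score.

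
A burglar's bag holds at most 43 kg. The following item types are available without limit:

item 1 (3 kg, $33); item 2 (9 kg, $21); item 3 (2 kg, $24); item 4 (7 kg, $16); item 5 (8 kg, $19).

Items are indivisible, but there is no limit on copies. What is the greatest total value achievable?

Best value-per-unit is item 3 at 24/2; filling with it alone gives 21×24 = 504.
Optimal mix: 1×item 1 + 20×item 3 → weight 43, value 513.

$513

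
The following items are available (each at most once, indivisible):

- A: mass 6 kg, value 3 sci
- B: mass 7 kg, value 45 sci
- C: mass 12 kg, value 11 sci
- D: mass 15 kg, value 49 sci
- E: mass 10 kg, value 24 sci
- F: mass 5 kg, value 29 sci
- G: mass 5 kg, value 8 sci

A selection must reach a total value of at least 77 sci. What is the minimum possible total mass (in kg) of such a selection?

17

Subsets with value ≥ 77, sorted by total mass:
- B+F+G: mass 17, value 82
- A+B+F: mass 18, value 77
- D+F: mass 20, value 78
Minimum mass: 17 kg.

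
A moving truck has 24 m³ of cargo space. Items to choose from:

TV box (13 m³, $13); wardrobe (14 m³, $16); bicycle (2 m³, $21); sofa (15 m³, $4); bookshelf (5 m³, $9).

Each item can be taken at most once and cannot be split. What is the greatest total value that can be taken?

Check high-value combinations within 24 m³:
- wardrobe+bicycle+bookshelf: volume 14+2+5=21, value 16+21+9=46
- TV box+bicycle+bookshelf: volume 13+2+5=20, value 13+21+9=43
- wardrobe+bicycle: volume 14+2=16, value 16+21=37
- TV box+bicycle: volume 13+2=15, value 13+21=34
Best: $46.

$46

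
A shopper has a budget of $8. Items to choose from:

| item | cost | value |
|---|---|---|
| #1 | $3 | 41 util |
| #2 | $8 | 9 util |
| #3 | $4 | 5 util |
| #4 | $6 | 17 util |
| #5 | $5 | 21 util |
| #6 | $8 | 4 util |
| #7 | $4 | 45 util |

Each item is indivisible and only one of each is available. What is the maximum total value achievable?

86 util

Check high-value combinations within $8:
- #1+#7: cost 3+4=7, value 41+45=86
- #1+#5: cost 3+5=8, value 41+21=62
- #3+#7: cost 4+4=8, value 5+45=50
- #1+#3: cost 3+4=7, value 41+5=46
Best: 86 util.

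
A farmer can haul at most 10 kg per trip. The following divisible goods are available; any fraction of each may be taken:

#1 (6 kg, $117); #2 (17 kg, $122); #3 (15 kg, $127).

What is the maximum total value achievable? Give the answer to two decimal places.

Take in order of value per unit:
- #1 (117/6 per unit): all 6 → value 117, running total 117.00
- #3 (127/15 per unit): 4 of 15 → value 4×127/15 = 33.8667, running total 150.87
Total 150.87.

150.87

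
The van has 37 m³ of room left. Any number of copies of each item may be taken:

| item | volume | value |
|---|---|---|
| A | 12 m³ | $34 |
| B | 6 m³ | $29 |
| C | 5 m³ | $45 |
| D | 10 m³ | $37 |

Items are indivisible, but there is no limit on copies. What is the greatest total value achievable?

$315

Best value-per-unit is C at 45/5, and filling with it alone uses volume 7×5=35. No mix of the others beats 7×45 = 315.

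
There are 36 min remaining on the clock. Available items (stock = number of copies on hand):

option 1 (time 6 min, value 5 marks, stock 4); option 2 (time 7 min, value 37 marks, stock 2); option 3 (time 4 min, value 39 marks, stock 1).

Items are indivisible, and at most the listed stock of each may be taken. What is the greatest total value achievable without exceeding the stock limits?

Best selections within time 36 and stock limits:
- 3×option 1 + 2×option 2 + 1×option 3: time 36, value 128
- 2×option 1 + 2×option 2 + 1×option 3: time 30, value 123
- 1×option 1 + 2×option 2 + 1×option 3: time 24, value 118
- 2×option 2 + 1×option 3: time 18, value 113
Best: 128 marks.

128 marks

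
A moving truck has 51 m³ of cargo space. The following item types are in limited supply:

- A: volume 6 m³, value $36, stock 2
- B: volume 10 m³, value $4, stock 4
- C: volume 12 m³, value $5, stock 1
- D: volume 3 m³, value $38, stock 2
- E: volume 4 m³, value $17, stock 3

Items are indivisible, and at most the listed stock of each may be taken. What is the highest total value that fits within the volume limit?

Best selections within volume 51 and stock limits:
- 2×A + 2×B + 2×D + 3×E: volume 50, value 207
- 2×A + 1×C + 2×D + 3×E: volume 42, value 204
- 2×A + 1×B + 2×D + 3×E: volume 40, value 203
- 2×A + 2×D + 3×E: volume 30, value 199
Best: $207.

$207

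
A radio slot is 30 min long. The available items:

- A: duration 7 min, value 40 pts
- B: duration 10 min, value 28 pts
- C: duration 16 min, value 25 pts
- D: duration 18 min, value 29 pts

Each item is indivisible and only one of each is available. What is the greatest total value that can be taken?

Check high-value combinations within 30 min:
- A+D: duration 7+18=25, value 40+29=69
- A+B: duration 7+10=17, value 40+28=68
- A+C: duration 7+16=23, value 40+25=65
- B+D: duration 10+18=28, value 28+29=57
Best: 69 pts.

69 pts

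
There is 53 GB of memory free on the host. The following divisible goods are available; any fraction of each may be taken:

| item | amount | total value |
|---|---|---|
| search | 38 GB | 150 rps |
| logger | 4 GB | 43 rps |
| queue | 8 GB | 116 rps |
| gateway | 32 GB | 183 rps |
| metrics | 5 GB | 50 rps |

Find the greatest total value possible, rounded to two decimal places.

Take in order of value per unit:
- queue (116/8 per unit): all 8 → value 116, running total 116.00
- logger (43/4 per unit): all 4 → value 43, running total 159.00
- metrics (50/5 per unit): all 5 → value 50, running total 209.00
- gateway (183/32 per unit): all 32 → value 183, running total 392.00
- search (150/38 per unit): 4 of 38 → value 4×150/38 = 15.7895, running total 407.79
Total 407.79.

407.79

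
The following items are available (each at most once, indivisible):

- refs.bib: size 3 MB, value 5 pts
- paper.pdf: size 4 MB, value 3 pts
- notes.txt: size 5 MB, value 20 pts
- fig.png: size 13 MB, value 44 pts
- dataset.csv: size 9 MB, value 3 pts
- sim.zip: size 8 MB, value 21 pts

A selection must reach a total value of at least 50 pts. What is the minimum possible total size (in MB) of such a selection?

Subsets with value ≥ 50, sorted by total size:
- notes.txt+fig.png: size 18, value 64
- refs.bib+paper.pdf+fig.png: size 20, value 52
- refs.bib+notes.txt+fig.png: size 21, value 69
Minimum size: 18 MB.

18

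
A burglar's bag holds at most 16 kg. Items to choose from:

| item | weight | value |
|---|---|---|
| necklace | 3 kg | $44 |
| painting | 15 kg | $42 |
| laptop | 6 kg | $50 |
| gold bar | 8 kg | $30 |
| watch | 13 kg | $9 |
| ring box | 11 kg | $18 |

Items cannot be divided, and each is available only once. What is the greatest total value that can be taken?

$94

This is a 0/1 knapsack; check combinations near the capacity.
- necklace+laptop: weight 3+6=9, value 44+50=94
- laptop+gold bar: weight 6+8=14, value 50+30=80
- necklace+gold bar: weight 3+8=11, value 44+30=74
- necklace+ring box: weight 3+11=14, value 44+18=62
Best: $94.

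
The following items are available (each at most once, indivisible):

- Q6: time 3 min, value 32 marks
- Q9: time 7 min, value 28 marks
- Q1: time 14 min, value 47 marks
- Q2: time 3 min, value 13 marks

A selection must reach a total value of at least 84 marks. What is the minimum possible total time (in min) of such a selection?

Subsets with value ≥ 84, sorted by total time:
- Q6+Q1+Q2: time 20, value 92
- Q6+Q9+Q1: time 24, value 107
- Q9+Q1+Q2: time 24, value 88
Minimum time: 20 min.

20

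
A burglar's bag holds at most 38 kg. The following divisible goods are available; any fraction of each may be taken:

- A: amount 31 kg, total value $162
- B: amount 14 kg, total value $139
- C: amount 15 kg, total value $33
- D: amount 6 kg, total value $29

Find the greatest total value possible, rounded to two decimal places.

Take in order of value per unit:
- B (139/14 per unit): all 14 → value 139, running total 139.00
- A (162/31 per unit): 24 of 31 → value 24×162/31 = 125.4194, running total 264.42
Total 264.42.

264.42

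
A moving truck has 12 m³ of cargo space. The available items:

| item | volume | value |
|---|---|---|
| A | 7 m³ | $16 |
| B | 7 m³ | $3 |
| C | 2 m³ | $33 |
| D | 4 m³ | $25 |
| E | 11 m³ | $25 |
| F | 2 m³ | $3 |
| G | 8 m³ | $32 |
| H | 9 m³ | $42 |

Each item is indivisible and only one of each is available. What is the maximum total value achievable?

$75

This is a 0/1 knapsack; check combinations near the capacity.
- C+H: volume 2+9=11, value 33+42=75
- C+F+G: volume 2+2+8=12, value 33+3+32=68
- C+G: volume 2+8=10, value 33+32=65
- C+D+F: volume 2+4+2=8, value 33+25+3=61
Best: $75.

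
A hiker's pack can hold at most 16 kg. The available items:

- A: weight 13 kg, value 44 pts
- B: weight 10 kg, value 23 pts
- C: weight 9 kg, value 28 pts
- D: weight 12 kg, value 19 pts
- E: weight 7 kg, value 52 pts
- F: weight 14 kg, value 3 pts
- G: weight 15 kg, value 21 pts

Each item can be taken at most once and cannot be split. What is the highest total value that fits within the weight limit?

80 pts

Check high-value combinations within 16 kg:
- C+E: weight 9+7=16, value 28+52=80
- E: weight 7, value 52
- A: weight 13, value 44
Best: 80 pts.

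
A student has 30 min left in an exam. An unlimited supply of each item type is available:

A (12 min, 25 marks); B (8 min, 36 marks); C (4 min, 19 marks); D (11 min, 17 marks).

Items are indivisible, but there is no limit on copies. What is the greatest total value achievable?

133 marks

Best value-per-unit is C at 19/4, and filling with it alone uses time 7×4=28. No mix of the others beats 7×19 = 133.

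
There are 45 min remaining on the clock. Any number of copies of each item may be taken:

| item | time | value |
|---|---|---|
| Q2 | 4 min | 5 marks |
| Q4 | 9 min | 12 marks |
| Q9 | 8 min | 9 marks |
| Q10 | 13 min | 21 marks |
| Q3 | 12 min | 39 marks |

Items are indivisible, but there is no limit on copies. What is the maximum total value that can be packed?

129 marks

Best value-per-unit is Q3 at 39/12; filling with it alone gives 3×39 = 117.
Optimal mix: 1×Q4 + 3×Q3 → time 45, value 129.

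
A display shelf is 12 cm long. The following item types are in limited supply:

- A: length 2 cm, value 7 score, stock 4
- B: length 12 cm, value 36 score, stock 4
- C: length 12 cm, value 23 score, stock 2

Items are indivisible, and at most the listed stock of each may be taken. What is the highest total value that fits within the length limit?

Best selections within length 12 and stock limits:
- 1×B: length 12, value 36
- 4×A: length 8, value 28
- 1×C: length 12, value 23
- 3×A: length 6, value 21
Best: 36 score.

36 score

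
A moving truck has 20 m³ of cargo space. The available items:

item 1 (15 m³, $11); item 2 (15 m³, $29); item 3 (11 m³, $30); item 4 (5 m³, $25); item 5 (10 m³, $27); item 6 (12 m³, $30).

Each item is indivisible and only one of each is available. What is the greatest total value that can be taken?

This is a 0/1 knapsack; check combinations near the capacity.
- item 3+item 4: volume 11+5=16, value 30+25=55
- item 4+item 6: volume 5+12=17, value 25+30=55
- item 2+item 4: volume 15+5=20, value 29+25=54
- item 4+item 5: volume 5+10=15, value 25+27=52
- item 1+item 4: volume 15+5=20, value 11+25=36
Best: $55.

$55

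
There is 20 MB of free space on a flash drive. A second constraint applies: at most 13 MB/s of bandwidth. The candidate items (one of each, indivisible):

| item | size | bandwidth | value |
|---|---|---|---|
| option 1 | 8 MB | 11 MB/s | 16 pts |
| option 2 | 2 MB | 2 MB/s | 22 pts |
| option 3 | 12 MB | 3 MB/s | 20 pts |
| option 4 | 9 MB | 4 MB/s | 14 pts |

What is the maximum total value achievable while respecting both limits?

42 pts

Feasible sets respecting both limits:
- option 2+option 3: size 14, bandwidth 5, value 42
- option 1+option 2: size 10, bandwidth 13, value 38
- option 2+option 4: size 11, bandwidth 6, value 36
Best: 42 pts.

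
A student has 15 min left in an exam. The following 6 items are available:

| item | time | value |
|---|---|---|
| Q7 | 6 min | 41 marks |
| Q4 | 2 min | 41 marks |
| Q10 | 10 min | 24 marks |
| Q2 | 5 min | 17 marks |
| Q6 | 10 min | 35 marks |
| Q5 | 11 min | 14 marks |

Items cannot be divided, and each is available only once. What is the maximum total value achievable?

Check high-value combinations within 15 min:
- Q7+Q4+Q2: time 6+2+5=13, value 41+41+17=99
- Q7+Q4: time 6+2=8, value 41+41=82
- Q4+Q6: time 2+10=12, value 41+35=76
- Q4+Q10: time 2+10=12, value 41+24=65
Best: 99 marks.

99 marks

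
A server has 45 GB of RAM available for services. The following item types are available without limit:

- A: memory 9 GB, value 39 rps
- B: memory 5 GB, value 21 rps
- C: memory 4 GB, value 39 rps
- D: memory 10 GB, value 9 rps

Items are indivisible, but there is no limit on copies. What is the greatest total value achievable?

429 rps

Best value-per-unit is C at 39/4, and filling with it alone uses memory 11×4=44. No mix of the others beats 11×39 = 429.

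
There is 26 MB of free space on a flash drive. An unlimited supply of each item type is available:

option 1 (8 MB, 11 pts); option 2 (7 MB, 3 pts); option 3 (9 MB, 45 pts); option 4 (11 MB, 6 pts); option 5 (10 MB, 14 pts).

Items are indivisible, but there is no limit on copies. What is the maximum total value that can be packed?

Best value-per-unit is option 3 at 45/9; filling with it alone gives 2×45 = 90.
Optimal mix: 1×option 1 + 2×option 3 → size 26, value 101.

101 pts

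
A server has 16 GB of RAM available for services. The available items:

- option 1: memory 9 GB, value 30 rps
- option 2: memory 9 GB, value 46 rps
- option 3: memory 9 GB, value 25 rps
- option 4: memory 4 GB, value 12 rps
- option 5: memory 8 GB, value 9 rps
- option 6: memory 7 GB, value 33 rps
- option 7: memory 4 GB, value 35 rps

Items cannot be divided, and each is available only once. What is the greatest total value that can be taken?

Check high-value combinations within 16 GB:
- option 2+option 7: memory 9+4=13, value 46+35=81
- option 4+option 6+option 7: memory 4+7+4=15, value 12+33+35=80
- option 2+option 6: memory 9+7=16, value 46+33=79
- option 6+option 7: memory 7+4=11, value 33+35=68
Best: 81 rps.

81 rps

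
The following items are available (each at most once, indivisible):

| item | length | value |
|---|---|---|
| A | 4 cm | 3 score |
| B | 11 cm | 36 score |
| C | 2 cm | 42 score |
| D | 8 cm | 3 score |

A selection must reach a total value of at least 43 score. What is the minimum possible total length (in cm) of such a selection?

Subsets with value ≥ 43, sorted by total length:
- A+C: length 6, value 45
- C+D: length 10, value 45
- B+C: length 13, value 78
- A+C+D: length 14, value 48
Minimum length: 6 cm.

6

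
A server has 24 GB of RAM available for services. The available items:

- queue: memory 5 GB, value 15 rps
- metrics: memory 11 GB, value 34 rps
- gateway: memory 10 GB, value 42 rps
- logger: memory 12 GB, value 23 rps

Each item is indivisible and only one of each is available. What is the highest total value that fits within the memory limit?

This is a 0/1 knapsack; check combinations near the capacity.
- metrics+gateway: memory 11+10=21, value 34+42=76
- gateway+logger: memory 10+12=22, value 42+23=65
- queue+gateway: memory 5+10=15, value 15+42=57
- metrics+logger: memory 11+12=23, value 34+23=57
Best: 76 rps.

76 rps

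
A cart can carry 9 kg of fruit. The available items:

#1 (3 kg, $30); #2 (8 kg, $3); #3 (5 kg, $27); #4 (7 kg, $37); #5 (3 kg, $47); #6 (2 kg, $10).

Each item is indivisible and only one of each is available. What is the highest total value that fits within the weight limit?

$87

Check high-value combinations within 9 kg:
- #1+#5+#6: weight 3+3+2=8, value 30+47+10=87
- #1+#5: weight 3+3=6, value 30+47=77
- #3+#5: weight 5+3=8, value 27+47=74
Best: $87.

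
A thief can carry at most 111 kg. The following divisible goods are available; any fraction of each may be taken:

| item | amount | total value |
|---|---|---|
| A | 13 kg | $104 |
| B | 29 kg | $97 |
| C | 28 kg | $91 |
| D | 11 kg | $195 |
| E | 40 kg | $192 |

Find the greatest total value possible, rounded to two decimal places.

646.50

Take in order of value per unit:
- D (195/11 per unit): all 11 → value 195, running total 195.00
- A (104/13 per unit): all 13 → value 104, running total 299.00
- E (192/40 per unit): all 40 → value 192, running total 491.00
- B (97/29 per unit): all 29 → value 97, running total 588.00
- C (91/28 per unit): 18 of 28 → value 18×91/28 = 58.5000, running total 646.50
Total 646.50.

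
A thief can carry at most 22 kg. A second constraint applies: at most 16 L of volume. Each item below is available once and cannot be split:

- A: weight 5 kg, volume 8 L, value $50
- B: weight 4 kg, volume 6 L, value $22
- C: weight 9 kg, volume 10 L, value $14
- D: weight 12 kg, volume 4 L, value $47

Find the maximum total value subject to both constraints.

Feasible sets respecting both limits:
- A+D: weight 17, volume 12, value 97
- A+B: weight 9, volume 14, value 72
- B+D: weight 16, volume 10, value 69
- C+D: weight 21, volume 14, value 61
Best: $97.

$97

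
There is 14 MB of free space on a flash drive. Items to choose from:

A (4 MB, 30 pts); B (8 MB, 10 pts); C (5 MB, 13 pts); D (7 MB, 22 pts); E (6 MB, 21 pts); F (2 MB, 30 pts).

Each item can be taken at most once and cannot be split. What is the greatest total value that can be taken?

This is a 0/1 knapsack; check combinations near the capacity.
- A+D+F: size 4+7+2=13, value 30+22+30=82
- A+E+F: size 4+6+2=12, value 30+21+30=81
- A+C+F: size 4+5+2=11, value 30+13+30=73
- A+B+F: size 4+8+2=14, value 30+10+30=70
Best: 82 pts.

82 pts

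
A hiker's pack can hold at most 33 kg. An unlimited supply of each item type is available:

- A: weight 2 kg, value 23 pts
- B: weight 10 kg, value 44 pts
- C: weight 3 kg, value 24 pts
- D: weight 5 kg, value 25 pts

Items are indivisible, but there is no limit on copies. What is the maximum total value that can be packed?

Best value-per-unit is A at 23/2; filling with it alone gives 16×23 = 368.
Optimal mix: 15×A + 1×C → weight 33, value 369.

369 pts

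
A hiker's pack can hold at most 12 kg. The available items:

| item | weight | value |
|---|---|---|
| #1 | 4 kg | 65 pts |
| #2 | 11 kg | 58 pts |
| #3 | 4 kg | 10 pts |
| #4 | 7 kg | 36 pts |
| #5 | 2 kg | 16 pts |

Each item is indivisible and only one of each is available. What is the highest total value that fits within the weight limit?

Check high-value combinations within 12 kg:
- #1+#4: weight 4+7=11, value 65+36=101
- #1+#3+#5: weight 4+4+2=10, value 65+10+16=91
- #1+#5: weight 4+2=6, value 65+16=81
Best: 101 pts.

101 pts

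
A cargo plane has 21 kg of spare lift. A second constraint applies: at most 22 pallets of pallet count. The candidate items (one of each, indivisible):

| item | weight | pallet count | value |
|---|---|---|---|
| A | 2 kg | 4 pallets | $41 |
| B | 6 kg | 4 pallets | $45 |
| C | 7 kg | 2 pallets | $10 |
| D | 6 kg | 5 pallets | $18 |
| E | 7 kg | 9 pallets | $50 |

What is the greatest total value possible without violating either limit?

Feasible sets respecting both limits:
- A+B+D+E: weight 21, pallet count 22, value 154
- A+B+E: weight 15, pallet count 17, value 136
- A+B+C+D: weight 21, pallet count 15, value 114
- B+D+E: weight 19, pallet count 18, value 113
Best: $154.

$154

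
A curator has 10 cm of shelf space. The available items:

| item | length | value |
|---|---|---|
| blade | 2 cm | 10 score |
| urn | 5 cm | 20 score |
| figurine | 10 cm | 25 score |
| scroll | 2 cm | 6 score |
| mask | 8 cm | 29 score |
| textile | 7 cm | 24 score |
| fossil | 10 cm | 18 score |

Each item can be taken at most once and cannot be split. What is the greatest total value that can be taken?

39 score

Check high-value combinations within 10 cm:
- blade+mask: length 2+8=10, value 10+29=39
- blade+urn+scroll: length 2+5+2=9, value 10+20+6=36
- scroll+mask: length 2+8=10, value 6+29=35
- blade+textile: length 2+7=9, value 10+24=34
Best: 39 score.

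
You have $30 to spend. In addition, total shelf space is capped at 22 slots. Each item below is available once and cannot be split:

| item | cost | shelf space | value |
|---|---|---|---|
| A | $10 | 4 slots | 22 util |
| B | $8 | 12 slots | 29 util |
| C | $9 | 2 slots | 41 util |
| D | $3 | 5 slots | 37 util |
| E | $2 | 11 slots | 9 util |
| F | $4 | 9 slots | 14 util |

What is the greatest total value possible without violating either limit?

114 util

Feasible sets respecting both limits:
- A+C+D+F: cost 26, shelf space 20, value 114
- A+C+D+E: cost 24, shelf space 22, value 109
- B+C+D: cost 20, shelf space 19, value 107
Best: 114 util.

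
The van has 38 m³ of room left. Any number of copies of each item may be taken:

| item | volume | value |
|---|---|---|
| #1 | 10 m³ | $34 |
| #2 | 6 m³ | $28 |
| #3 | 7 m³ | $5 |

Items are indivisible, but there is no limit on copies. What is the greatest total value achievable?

$168

Best value-per-unit is #2 at 28/6, and filling with it alone uses volume 6×6=36. No mix of the others beats 6×28 = 168.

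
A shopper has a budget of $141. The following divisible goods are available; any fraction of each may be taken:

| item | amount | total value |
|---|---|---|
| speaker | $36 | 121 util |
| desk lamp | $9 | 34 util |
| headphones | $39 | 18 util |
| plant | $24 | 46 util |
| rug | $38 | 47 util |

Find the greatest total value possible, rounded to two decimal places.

Take in order of value per unit:
- desk lamp (34/9 per unit): all 9 → value 34, running total 34.00
- speaker (121/36 per unit): all 36 → value 121, running total 155.00
- plant (46/24 per unit): all 24 → value 46, running total 201.00
- rug (47/38 per unit): all 38 → value 47, running total 248.00
- headphones (18/39 per unit): 34 of 39 → value 34×18/39 = 15.6923, running total 263.69
Total 263.69.

263.69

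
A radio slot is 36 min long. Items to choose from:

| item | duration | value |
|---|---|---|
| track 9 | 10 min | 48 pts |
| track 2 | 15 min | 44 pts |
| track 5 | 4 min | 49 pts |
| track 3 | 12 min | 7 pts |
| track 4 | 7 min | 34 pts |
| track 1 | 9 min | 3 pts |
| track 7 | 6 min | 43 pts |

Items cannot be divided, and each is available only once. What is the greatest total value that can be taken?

This is a 0/1 knapsack; check combinations near the capacity.
- track 9+track 2+track 5+track 7: duration 10+15+4+6=35, value 48+44+49+43=184
- track 9+track 5+track 4+track 1+track 7: duration 10+4+7+9+6=36, value 48+49+34+3+43=177
- track 9+track 2+track 5+track 4: duration 10+15+4+7=36, value 48+44+49+34=175
- track 9+track 5+track 4+track 7: duration 10+4+7+6=27, value 48+49+34+43=174
- track 2+track 5+track 4+track 7: duration 15+4+7+6=32, value 44+49+34+43=170
Best: 184 pts.

184 pts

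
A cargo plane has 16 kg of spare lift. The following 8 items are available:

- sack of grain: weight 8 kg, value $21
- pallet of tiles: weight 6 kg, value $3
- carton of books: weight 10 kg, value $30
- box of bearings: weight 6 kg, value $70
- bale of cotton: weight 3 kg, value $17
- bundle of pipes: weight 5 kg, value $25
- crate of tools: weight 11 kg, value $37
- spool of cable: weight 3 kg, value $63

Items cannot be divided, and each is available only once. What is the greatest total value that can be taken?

$158

Check high-value combinations within 16 kg:
- box of bearings+bundle of pipes+spool of cable: weight 6+5+3=14, value 70+25+63=158
- box of bearings+bale of cotton+spool of cable: weight 6+3+3=12, value 70+17+63=150
- pallet of tiles+box of bearings+spool of cable: weight 6+6+3=15, value 3+70+63=136
- box of bearings+spool of cable: weight 6+3=9, value 70+63=133
- box of bearings+bale of cotton+bundle of pipes: weight 6+3+5=14, value 70+17+25=112
Best: $158.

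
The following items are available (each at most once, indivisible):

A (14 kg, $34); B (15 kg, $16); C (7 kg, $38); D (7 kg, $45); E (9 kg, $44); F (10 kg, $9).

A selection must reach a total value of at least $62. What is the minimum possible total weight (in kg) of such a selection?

Subsets with value ≥ 62, sorted by total weight:
- C+D: weight 14, value 83
- D+E: weight 16, value 89
Minimum weight: 14 kg.

14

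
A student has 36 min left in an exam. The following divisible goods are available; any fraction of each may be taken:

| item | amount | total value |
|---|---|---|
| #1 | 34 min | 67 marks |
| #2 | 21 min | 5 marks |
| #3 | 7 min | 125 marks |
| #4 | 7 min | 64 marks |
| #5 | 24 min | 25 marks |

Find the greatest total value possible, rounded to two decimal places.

232.35

Take in order of value per unit:
- #3 (125/7 per unit): all 7 → value 125, running total 125.00
- #4 (64/7 per unit): all 7 → value 64, running total 189.00
- #1 (67/34 per unit): 22 of 34 → value 22×67/34 = 43.3529, running total 232.35
Total 232.35.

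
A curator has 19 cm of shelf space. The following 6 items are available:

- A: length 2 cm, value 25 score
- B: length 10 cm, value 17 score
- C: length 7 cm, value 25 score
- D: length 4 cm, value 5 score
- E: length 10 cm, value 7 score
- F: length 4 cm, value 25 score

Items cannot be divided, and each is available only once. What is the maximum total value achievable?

80 score

Check high-value combinations within 19 cm:
- A+C+D+F: length 2+7+4+4=17, value 25+25+5+25=80
- A+C+F: length 2+7+4=13, value 25+25+25=75
- A+B+F: length 2+10+4=16, value 25+17+25=67
- A+B+C: length 2+10+7=19, value 25+17+25=67
Best: 80 score.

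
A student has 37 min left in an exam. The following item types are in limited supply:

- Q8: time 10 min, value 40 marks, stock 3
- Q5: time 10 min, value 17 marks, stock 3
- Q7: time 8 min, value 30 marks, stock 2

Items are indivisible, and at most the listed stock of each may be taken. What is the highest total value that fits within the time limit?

Top feasible selections:
- 2×Q8 + 2×Q7: time 36, value 140
- 3×Q8: time 30, value 120
- 1×Q8 + 1×Q5 + 2×Q7: time 36, value 117
- 2×Q8 + 1×Q7: time 28, value 110
Best: 140 marks.

140 marks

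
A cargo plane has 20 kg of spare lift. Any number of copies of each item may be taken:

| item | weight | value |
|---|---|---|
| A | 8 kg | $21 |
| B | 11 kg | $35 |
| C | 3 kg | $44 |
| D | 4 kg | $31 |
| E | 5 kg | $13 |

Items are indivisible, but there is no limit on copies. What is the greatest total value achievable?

Best value-per-unit is C at 44/3, and filling with it alone uses weight 6×3=18. No mix of the others beats 6×44 = 264.

$264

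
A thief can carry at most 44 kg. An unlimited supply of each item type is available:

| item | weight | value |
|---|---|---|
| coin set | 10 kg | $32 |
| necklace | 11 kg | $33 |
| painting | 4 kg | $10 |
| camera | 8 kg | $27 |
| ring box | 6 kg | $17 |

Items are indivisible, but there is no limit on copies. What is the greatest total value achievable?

Best value-per-unit is camera at 27/8; filling with it alone gives 5×27 = 135.
Optimal mix: 2×coin set + 3×camera → weight 44, value 145.

$145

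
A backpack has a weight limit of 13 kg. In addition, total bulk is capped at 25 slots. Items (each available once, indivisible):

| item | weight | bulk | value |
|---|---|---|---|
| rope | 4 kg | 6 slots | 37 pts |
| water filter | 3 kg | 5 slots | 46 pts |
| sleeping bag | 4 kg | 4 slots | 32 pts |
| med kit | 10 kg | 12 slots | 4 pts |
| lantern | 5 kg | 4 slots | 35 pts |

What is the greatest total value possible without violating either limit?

118 pts

Feasible sets respecting both limits:
- rope+water filter+lantern: weight 12, bulk 15, value 118
- rope+water filter+sleeping bag: weight 11, bulk 15, value 115
- water filter+sleeping bag+lantern: weight 12, bulk 13, value 113
Best: 118 pts.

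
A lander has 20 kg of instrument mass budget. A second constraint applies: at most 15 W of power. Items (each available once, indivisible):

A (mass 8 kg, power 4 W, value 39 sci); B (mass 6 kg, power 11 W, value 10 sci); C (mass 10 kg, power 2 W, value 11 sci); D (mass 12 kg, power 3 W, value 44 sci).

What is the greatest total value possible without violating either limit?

83 sci

Feasible sets respecting both limits:
- A+D: mass 20, power 7, value 83
- B+D: mass 18, power 14, value 54
- A+C: mass 18, power 6, value 50
Best: 83 sci.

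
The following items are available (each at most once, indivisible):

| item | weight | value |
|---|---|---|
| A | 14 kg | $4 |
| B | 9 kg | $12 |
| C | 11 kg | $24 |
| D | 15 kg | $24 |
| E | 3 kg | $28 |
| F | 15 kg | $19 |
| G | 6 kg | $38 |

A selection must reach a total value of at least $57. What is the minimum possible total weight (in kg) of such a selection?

9

Subsets with value ≥ 57, sorted by total weight:
- E+G: weight 9, value 66
- C+G: weight 17, value 62
- B+E+G: weight 18, value 78
Minimum weight: 9 kg.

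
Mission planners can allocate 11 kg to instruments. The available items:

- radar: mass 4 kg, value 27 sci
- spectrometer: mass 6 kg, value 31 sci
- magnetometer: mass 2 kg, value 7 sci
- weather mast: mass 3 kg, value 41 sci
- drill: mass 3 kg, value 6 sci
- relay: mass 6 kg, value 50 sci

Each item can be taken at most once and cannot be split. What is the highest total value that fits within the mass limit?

This is a 0/1 knapsack; check combinations near the capacity.
- magnetometer+weather mast+relay: mass 2+3+6=11, value 7+41+50=98
- weather mast+relay: mass 3+6=9, value 41+50=91
- spectrometer+magnetometer+weather mast: mass 6+2+3=11, value 31+7+41=79
- radar+relay: mass 4+6=10, value 27+50=77
- radar+magnetometer+weather mast: mass 4+2+3=9, value 27+7+41=75
Best: 98 sci.

98 sci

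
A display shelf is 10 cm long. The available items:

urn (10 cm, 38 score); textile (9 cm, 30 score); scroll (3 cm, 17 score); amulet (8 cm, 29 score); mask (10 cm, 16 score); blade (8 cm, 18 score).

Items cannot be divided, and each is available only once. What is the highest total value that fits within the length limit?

38 score

Check high-value combinations within 10 cm:
- urn: length 10, value 38
- textile: length 9, value 30
- amulet: length 8, value 29
Best: 38 score.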